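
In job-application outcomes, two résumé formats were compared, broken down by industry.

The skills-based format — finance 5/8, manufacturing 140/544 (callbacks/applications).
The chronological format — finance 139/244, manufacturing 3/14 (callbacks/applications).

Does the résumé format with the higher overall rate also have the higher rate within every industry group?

No

Finance: the skills-based format 5/8 = 62.5%, the chronological format 139/244 = 57.0% → the skills-based format
Manufacturing: the skills-based format 140/544 = 25.7%, the chronological format 3/14 = 21.4% → the skills-based format
Overall: the skills-based format 145/552 = 26.3%, the chronological format 142/258 = 55.0% → the chronological format
The skills-based format wins each industry group but the chronological format wins overall — the comparison reverses. The skills-based format's applications skew toward manufacturing, which has a lower base rate.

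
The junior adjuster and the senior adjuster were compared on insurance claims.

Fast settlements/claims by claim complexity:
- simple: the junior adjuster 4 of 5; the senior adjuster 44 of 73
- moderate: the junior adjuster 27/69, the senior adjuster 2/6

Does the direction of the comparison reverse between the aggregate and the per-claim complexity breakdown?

Yes

Simple: the junior adjuster 4/5 = 80.0%, the senior adjuster 44/73 = 60.3% → the junior adjuster
Moderate: the junior adjuster 27/69 = 39.1%, the senior adjuster 2/6 = 33.3% → the junior adjuster
Overall: the junior adjuster 31/74 = 41.9%, the senior adjuster 46/79 = 58.2% → the senior adjuster
The junior adjuster wins each claim group but the senior adjuster wins overall — the comparison reverses. The junior adjuster's claims skew toward moderate, which has a lower base rate.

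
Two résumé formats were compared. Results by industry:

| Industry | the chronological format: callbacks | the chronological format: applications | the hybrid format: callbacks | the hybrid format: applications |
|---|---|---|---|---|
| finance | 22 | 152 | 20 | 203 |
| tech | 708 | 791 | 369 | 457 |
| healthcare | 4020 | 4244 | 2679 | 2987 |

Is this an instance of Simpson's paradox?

Finance: the chronological format 22/152 = 14.5%, the hybrid format 20/203 = 9.9% → the chronological format
Tech: the chronological format 708/791 = 89.5%, the hybrid format 369/457 = 80.7% → the chronological format
Healthcare: the chronological format 4020/4244 = 94.7%, the hybrid format 2679/2987 = 89.7% → the chronological format
Overall: the chronological format 4750/5187 = 91.6%, the hybrid format 3068/3647 = 84.1% → the chronological format
The chronological format wins overall and in every industry group — no reversal.

No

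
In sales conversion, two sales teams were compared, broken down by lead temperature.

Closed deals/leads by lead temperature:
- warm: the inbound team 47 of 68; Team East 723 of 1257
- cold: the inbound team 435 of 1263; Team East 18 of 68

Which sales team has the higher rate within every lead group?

the inbound team

Warm: the inbound team 47/68 = 69.1%, Team East 723/1257 = 57.5% → the inbound team
Cold: the inbound team 435/1263 = 34.4%, Team East 18/68 = 26.5% → the inbound team
The inbound team has the higher rate in both groups.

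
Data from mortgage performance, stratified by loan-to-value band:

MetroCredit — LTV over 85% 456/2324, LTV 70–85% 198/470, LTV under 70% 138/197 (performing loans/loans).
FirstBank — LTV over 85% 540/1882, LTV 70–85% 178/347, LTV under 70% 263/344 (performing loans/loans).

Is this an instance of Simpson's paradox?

LTV over 85%: MetroCredit 456/2324 = 19.6%, FirstBank 540/1882 = 28.7% → FirstBank
LTV 70–85%: MetroCredit 198/470 = 42.1%, FirstBank 178/347 = 51.3% → FirstBank
LTV under 70%: MetroCredit 138/197 = 70.1%, FirstBank 263/344 = 76.5% → FirstBank
Overall: MetroCredit 792/2991 = 26.5%, FirstBank 981/2573 = 38.1% → FirstBank
FirstBank wins overall and in every loan-to-value group — no reversal.

No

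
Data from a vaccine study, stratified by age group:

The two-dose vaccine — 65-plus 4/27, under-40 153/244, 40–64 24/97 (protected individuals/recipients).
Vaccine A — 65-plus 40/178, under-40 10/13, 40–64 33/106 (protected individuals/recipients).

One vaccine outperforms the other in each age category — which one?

Vaccine A

65-plus: the two-dose vaccine 4/27 = 14.8%, Vaccine A 40/178 = 22.5% → Vaccine A
Under-40: the two-dose vaccine 153/244 = 62.7%, Vaccine A 10/13 = 76.9% → Vaccine A
40–64: the two-dose vaccine 24/97 = 24.7%, Vaccine A 33/106 = 31.1% → Vaccine A
Vaccine A has the higher rate in all 3 groups.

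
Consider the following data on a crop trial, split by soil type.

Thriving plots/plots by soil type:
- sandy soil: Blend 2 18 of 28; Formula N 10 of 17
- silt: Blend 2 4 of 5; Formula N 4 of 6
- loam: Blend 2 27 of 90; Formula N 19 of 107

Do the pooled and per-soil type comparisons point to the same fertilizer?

Yes

Sandy soil: Blend 2 18/28 = 64.3%, Formula N 10/17 = 58.8% → Blend 2
Silt: Blend 2 4/5 = 80.0%, Formula N 4/6 = 66.7% → Blend 2
Loam: Blend 2 27/90 = 30.0%, Formula N 19/107 = 17.8% → Blend 2
Overall: Blend 2 49/123 = 39.8%, Formula N 33/130 = 25.4% → Blend 2
Blend 2 wins overall and in every soil group — no reversal.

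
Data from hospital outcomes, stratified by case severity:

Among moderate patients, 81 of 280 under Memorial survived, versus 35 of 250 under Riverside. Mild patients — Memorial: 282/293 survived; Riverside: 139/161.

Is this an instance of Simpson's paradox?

No

Moderate: Memorial 81/280 = 28.9%, Riverside 35/250 = 14.0% → Memorial
Mild: Memorial 282/293 = 96.2%, Riverside 139/161 = 86.3% → Memorial
Overall: Memorial 363/573 = 63.4%, Riverside 174/411 = 42.3% → Memorial
Memorial wins overall and in every case group — no reversal.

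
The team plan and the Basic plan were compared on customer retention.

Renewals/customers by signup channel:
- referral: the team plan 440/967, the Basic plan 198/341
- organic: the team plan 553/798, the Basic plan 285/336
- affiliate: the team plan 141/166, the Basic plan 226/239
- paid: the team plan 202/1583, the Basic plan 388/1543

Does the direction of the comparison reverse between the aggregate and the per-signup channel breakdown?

No

Referral: the team plan 440/967 = 45.5%, the Basic plan 198/341 = 58.1% → the Basic plan
Organic: the team plan 553/798 = 69.3%, the Basic plan 285/336 = 84.8% → the Basic plan
Affiliate: the team plan 141/166 = 84.9%, the Basic plan 226/239 = 94.6% → the Basic plan
Paid: the team plan 202/1583 = 12.8%, the Basic plan 388/1543 = 25.1% → the Basic plan
Overall: the team plan 1336/3514 = 38.0%, the Basic plan 1097/2459 = 44.6% → the Basic plan
The Basic plan wins overall and in every signup group — no reversal.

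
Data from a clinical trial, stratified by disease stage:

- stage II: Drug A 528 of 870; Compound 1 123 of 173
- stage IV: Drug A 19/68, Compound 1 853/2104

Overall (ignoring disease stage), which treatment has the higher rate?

Stage II: Drug A 528/870 = 60.7%, Compound 1 123/173 = 71.1% → Compound 1
Stage IV: Drug A 19/68 = 27.9%, Compound 1 853/2104 = 40.5% → Compound 1
Overall: Drug A 547/938 = 58.3%, Compound 1 976/2277 = 42.9% → Drug A
(Compound 1 wins every disease group but Drug A wins overall — Compound 1's patients skew toward the low-rate stage IV group.)

Drug A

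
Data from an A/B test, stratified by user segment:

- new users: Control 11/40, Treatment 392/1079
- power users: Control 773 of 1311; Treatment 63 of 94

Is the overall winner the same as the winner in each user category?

No

New users: Control 11/40 = 27.5%, Treatment 392/1079 = 36.3% → Treatment
Power users: Control 773/1311 = 59.0%, Treatment 63/94 = 67.0% → Treatment
Overall: Control 784/1351 = 58.0%, Treatment 455/1173 = 38.8% → Control
Treatment wins each user group but Control wins overall — the comparison reverses. Treatment's views skew toward new users, which has a lower base rate.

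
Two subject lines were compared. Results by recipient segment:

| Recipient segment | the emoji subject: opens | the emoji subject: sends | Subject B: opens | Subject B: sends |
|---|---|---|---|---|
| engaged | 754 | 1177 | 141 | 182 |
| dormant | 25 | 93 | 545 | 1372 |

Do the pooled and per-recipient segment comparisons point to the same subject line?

Engaged: the emoji subject 754/1177 = 64.1%, Subject B 141/182 = 77.5% → Subject B
Dormant: the emoji subject 25/93 = 26.9%, Subject B 545/1372 = 39.7% → Subject B
Overall: the emoji subject 779/1270 = 61.3%, Subject B 686/1554 = 44.1% → the emoji subject
Subject B wins each recipient group but the emoji subject wins overall — the comparison reverses. Subject B's sends skew toward dormant, which has a lower base rate.

No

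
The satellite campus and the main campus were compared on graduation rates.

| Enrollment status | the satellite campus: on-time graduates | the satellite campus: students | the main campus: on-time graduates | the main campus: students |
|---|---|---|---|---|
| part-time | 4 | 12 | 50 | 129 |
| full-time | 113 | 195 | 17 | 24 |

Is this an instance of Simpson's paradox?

Part-time: the satellite campus 4/12 = 33.3%, the main campus 50/129 = 38.8% → the main campus
Full-time: the satellite campus 113/195 = 57.9%, the main campus 17/24 = 70.8% → the main campus
Overall: the satellite campus 117/207 = 56.5%, the main campus 67/153 = 43.8% → the satellite campus
The main campus wins each enrollment group but the satellite campus wins overall — the comparison reverses. The main campus's students skew toward part-time, which has a lower base rate.

Yes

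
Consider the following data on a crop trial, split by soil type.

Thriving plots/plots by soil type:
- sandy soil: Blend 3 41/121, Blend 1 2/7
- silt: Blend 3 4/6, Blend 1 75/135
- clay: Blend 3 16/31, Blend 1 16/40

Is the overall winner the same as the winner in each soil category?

No

Sandy soil: Blend 3 41/121 = 33.9%, Blend 1 2/7 = 28.6% → Blend 3
Silt: Blend 3 4/6 = 66.7%, Blend 1 75/135 = 55.6% → Blend 3
Clay: Blend 3 16/31 = 51.6%, Blend 1 16/40 = 40.0% → Blend 3
Overall: Blend 3 61/158 = 38.6%, Blend 1 93/182 = 51.1% → Blend 1
Blend 3 wins each soil group but Blend 1 wins overall — the comparison reverses. Blend 3's plots skew toward sandy soil, which has a lower base rate.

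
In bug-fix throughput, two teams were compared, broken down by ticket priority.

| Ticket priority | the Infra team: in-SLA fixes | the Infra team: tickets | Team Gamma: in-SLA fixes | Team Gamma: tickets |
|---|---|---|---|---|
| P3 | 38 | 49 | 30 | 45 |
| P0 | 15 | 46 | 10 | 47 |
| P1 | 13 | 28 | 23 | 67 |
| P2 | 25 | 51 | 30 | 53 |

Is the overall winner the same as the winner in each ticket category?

P3: the Infra team 38/49 = 77.6%, Team Gamma 30/45 = 66.7% → the Infra team
P0: the Infra team 15/46 = 32.6%, Team Gamma 10/47 = 21.3% → the Infra team
P1: the Infra team 13/28 = 46.4%, Team Gamma 23/67 = 34.3% → the Infra team
P2: the Infra team 25/51 = 49.0%, Team Gamma 30/53 = 56.6% → Team Gamma
Overall: the Infra team 91/174 = 52.3%, Team Gamma 93/212 = 43.9% → the Infra team
Neither sweeps: the Infra team wins 3 of 4 groups, Team Gamma wins 1. The Infra team wins overall but not every group — no Simpson reversal.

No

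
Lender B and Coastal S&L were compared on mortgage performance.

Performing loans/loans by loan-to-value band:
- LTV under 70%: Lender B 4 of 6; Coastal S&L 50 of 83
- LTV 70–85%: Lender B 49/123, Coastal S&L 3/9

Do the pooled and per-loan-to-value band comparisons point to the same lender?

No

LTV under 70%: Lender B 4/6 = 66.7%, Coastal S&L 50/83 = 60.2% → Lender B
LTV 70–85%: Lender B 49/123 = 39.8%, Coastal S&L 3/9 = 33.3% → Lender B
Overall: Lender B 53/129 = 41.1%, Coastal S&L 53/92 = 57.6% → Coastal S&L
Lender B wins each loan-to-value group but Coastal S&L wins overall — the comparison reverses. Lender B's loans skew toward LTV 70–85%, which has a lower base rate.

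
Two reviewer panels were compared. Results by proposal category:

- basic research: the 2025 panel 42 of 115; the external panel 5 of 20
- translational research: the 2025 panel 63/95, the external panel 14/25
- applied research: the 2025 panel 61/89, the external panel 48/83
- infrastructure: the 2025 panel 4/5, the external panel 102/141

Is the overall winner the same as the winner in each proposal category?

No

Basic research: the 2025 panel 42/115 = 36.5%, the external panel 5/20 = 25.0% → the 2025 panel
Translational research: the 2025 panel 63/95 = 66.3%, the external panel 14/25 = 56.0% → the 2025 panel
Applied research: the 2025 panel 61/89 = 68.5%, the external panel 48/83 = 57.8% → the 2025 panel
Infrastructure: the 2025 panel 4/5 = 80.0%, the external panel 102/141 = 72.3% → the 2025 panel
Overall: the 2025 panel 170/304 = 55.9%, the external panel 169/269 = 62.8% → the external panel
The 2025 panel wins each proposal group but the external panel wins overall — the comparison reverses. The 2025 panel's proposals skew toward basic research, which has a lower base rate.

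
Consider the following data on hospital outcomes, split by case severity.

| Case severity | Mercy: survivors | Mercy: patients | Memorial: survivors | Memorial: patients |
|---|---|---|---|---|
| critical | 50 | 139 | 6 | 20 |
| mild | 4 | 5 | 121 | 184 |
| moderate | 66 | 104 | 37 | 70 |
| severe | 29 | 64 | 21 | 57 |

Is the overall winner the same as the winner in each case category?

Critical: Mercy 50/139 = 36.0%, Memorial 6/20 = 30.0% → Mercy
Mild: Mercy 4/5 = 80.0%, Memorial 121/184 = 65.8% → Mercy
Moderate: Mercy 66/104 = 63.5%, Memorial 37/70 = 52.9% → Mercy
Severe: Mercy 29/64 = 45.3%, Memorial 21/57 = 36.8% → Mercy
Overall: Mercy 149/312 = 47.8%, Memorial 185/331 = 55.9% → Memorial
Mercy wins each case group but Memorial wins overall — the comparison reverses. Mercy's patients skew toward critical, which has a lower base rate.

No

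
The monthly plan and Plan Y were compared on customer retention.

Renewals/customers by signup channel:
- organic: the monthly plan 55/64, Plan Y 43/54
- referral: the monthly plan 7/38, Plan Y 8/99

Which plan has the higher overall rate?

the monthly plan

Organic: the monthly plan 55/64 = 85.9%, Plan Y 43/54 = 79.6% → the monthly plan
Referral: the monthly plan 7/38 = 18.4%, Plan Y 8/99 = 8.1% → the monthly plan
Overall: the monthly plan 62/102 = 60.8%, Plan Y 51/153 = 33.3% → the monthly plan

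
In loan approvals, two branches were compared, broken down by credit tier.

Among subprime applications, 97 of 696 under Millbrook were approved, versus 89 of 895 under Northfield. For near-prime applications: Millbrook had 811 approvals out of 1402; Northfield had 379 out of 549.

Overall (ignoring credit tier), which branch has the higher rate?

Millbrook

Subprime: Millbrook 97/696 = 13.9%, Northfield 89/895 = 9.9% → Millbrook
Near-prime: Millbrook 811/1402 = 57.8%, Northfield 379/549 = 69.0% → Northfield
Overall: Millbrook 908/2098 = 43.3%, Northfield 468/1444 = 32.4% → Millbrook
(Neither sweeps every credit group, but Millbrook has the higher pooled rate.)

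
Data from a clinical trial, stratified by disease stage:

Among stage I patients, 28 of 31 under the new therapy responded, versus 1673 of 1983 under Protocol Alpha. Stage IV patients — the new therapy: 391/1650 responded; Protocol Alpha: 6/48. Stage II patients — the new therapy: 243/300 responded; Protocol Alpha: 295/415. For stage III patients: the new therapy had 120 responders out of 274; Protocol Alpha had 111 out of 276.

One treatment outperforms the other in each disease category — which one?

Stage I: the new therapy 28/31 = 90.3%, Protocol Alpha 1673/1983 = 84.4% → the new therapy
Stage IV: the new therapy 391/1650 = 23.7%, Protocol Alpha 6/48 = 12.5% → the new therapy
Stage II: the new therapy 243/300 = 81.0%, Protocol Alpha 295/415 = 71.1% → the new therapy
Stage III: the new therapy 120/274 = 43.8%, Protocol Alpha 111/276 = 40.2% → the new therapy
The new therapy has the higher rate in all 4 groups.

the new therapy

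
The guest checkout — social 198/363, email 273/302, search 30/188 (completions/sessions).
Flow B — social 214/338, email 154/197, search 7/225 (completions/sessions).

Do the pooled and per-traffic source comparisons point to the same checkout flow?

No

Social: the guest checkout 198/363 = 54.5%, Flow B 214/338 = 63.3% → Flow B
Email: the guest checkout 273/302 = 90.4%, Flow B 154/197 = 78.2% → the guest checkout
Search: the guest checkout 30/188 = 16.0%, Flow B 7/225 = 3.1% → the guest checkout
Overall: the guest checkout 501/853 = 58.7%, Flow B 375/760 = 49.3% → the guest checkout
Neither sweeps: the guest checkout wins 2 of 3 groups, Flow B wins 1. The guest checkout wins overall but not every group — no Simpson reversal.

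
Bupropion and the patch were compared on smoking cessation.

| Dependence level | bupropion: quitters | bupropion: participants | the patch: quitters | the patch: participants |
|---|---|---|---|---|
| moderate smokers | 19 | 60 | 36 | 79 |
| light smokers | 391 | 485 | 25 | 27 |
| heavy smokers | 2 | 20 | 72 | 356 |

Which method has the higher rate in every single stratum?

the patch

Moderate smokers: bupropion 19/60 = 31.7%, the patch 36/79 = 45.6% → the patch
Light smokers: bupropion 391/485 = 80.6%, the patch 25/27 = 92.6% → the patch
Heavy smokers: bupropion 2/20 = 10.0%, the patch 72/356 = 20.2% → the patch
The patch has the higher rate in all 3 groups.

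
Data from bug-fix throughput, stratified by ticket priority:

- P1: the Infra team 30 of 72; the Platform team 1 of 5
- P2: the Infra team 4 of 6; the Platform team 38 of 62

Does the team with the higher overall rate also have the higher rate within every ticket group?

No

P1: the Infra team 30/72 = 41.7%, the Platform team 1/5 = 20.0% → the Infra team
P2: the Infra team 4/6 = 66.7%, the Platform team 38/62 = 61.3% → the Infra team
Overall: the Infra team 34/78 = 43.6%, the Platform team 39/67 = 58.2% → the Platform team
The Infra team wins each ticket group but the Platform team wins overall — the comparison reverses. The Infra team's tickets skew toward P1, which has a lower base rate.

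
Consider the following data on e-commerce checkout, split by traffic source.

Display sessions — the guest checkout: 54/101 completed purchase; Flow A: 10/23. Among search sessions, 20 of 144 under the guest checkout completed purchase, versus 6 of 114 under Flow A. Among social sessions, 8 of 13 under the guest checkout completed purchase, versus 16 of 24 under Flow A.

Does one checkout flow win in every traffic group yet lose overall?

Display: the guest checkout 54/101 = 53.5%, Flow A 10/23 = 43.5% → the guest checkout
Search: the guest checkout 20/144 = 13.9%, Flow A 6/114 = 5.3% → the guest checkout
Social: the guest checkout 8/13 = 61.5%, Flow A 16/24 = 66.7% → Flow A
Overall: the guest checkout 82/258 = 31.8%, Flow A 32/161 = 19.9% → the guest checkout
Neither sweeps: the guest checkout wins 2 of 3 groups, Flow A wins 1. The guest checkout wins overall but not every group — no Simpson reversal.

No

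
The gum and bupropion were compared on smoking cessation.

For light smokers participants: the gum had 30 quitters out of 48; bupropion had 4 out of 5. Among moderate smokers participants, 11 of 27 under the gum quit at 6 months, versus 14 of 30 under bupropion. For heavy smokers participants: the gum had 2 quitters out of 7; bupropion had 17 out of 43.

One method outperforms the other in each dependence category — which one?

Light smokers: the gum 30/48 = 62.5%, bupropion 4/5 = 80.0% → bupropion
Moderate smokers: the gum 11/27 = 40.7%, bupropion 14/30 = 46.7% → bupropion
Heavy smokers: the gum 2/7 = 28.6%, bupropion 17/43 = 39.5% → bupropion
Bupropion has the higher rate in all 3 groups.

bupropion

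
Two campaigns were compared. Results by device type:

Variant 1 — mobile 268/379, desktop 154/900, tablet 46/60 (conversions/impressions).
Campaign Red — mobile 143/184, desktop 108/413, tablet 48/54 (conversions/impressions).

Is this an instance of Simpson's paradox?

No

Mobile: Variant 1 268/379 = 70.7%, Campaign Red 143/184 = 77.7% → Campaign Red
Desktop: Variant 1 154/900 = 17.1%, Campaign Red 108/413 = 26.2% → Campaign Red
Tablet: Variant 1 46/60 = 76.7%, Campaign Red 48/54 = 88.9% → Campaign Red
Overall: Variant 1 468/1339 = 35.0%, Campaign Red 299/651 = 45.9% → Campaign Red
Campaign Red wins overall and in every device group — no reversal.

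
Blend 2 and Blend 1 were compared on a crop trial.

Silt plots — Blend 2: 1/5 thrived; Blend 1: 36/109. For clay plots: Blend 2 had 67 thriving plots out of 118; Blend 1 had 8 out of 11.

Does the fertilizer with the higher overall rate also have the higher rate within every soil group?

No

Silt: Blend 2 1/5 = 20.0%, Blend 1 36/109 = 33.0% → Blend 1
Clay: Blend 2 67/118 = 56.8%, Blend 1 8/11 = 72.7% → Blend 1
Overall: Blend 2 68/123 = 55.3%, Blend 1 44/120 = 36.7% → Blend 2
Blend 1 wins each soil group but Blend 2 wins overall — the comparison reverses. Blend 1's plots skew toward silt, which has a lower base rate.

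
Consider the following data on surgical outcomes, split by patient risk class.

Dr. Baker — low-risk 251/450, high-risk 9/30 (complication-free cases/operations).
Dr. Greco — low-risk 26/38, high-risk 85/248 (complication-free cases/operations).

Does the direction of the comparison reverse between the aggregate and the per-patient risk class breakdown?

Low-risk: Dr. Baker 251/450 = 55.8%, Dr. Greco 26/38 = 68.4% → Dr. Greco
High-risk: Dr. Baker 9/30 = 30.0%, Dr. Greco 85/248 = 34.3% → Dr. Greco
Overall: Dr. Baker 260/480 = 54.2%, Dr. Greco 111/286 = 38.8% → Dr. Baker
Dr. Greco wins each patient risk group but Dr. Baker wins overall — the comparison reverses. Dr. Greco's operations skew toward high-risk, which has a lower base rate.

Yes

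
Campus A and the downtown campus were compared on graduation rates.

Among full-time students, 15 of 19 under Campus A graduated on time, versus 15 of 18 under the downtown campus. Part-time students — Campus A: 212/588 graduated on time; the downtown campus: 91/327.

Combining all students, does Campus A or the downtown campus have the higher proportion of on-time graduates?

Full-time: Campus A 15/19 = 78.9%, the downtown campus 15/18 = 83.3% → the downtown campus
Part-time: Campus A 212/588 = 36.1%, the downtown campus 91/327 = 27.8% → Campus A
Overall: Campus A 227/607 = 37.4%, the downtown campus 106/345 = 30.7% → Campus A
(Neither sweeps every enrollment group, but Campus A has the higher pooled rate.)

Campus A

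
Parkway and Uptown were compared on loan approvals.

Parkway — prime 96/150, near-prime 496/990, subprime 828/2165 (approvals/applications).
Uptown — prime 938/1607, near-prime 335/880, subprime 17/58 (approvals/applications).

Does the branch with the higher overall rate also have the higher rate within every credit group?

Prime: Parkway 96/150 = 64.0%, Uptown 938/1607 = 58.4% → Parkway
Near-prime: Parkway 496/990 = 50.1%, Uptown 335/880 = 38.1% → Parkway
Subprime: Parkway 828/2165 = 38.2%, Uptown 17/58 = 29.3% → Parkway
Overall: Parkway 1420/3305 = 43.0%, Uptown 1290/2545 = 50.7% → Uptown
Parkway wins each credit group but Uptown wins overall — the comparison reverses. Parkway's applications skew toward subprime, which has a lower base rate.

No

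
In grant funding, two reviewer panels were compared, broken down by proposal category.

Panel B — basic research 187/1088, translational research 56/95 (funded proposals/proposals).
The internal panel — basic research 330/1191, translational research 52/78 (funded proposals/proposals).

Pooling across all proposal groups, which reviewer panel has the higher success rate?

Basic research: Panel B 187/1088 = 17.2%, the internal panel 330/1191 = 27.7% → the internal panel
Translational research: Panel B 56/95 = 58.9%, the internal panel 52/78 = 66.7% → the internal panel
Overall: Panel B 243/1183 = 20.5%, the internal panel 382/1269 = 30.1% → the internal panel

the internal panel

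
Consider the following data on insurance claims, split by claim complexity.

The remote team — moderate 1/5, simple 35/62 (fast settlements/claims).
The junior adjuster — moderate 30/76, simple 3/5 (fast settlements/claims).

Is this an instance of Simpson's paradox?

Moderate: the remote team 1/5 = 20.0%, the junior adjuster 30/76 = 39.5% → the junior adjuster
Simple: the remote team 35/62 = 56.5%, the junior adjuster 3/5 = 60.0% → the junior adjuster
Overall: the remote team 36/67 = 53.7%, the junior adjuster 33/81 = 40.7% → the remote team
The junior adjuster wins each claim group but the remote team wins overall — the comparison reverses. The junior adjuster's claims skew toward moderate, which has a lower base rate.

Yes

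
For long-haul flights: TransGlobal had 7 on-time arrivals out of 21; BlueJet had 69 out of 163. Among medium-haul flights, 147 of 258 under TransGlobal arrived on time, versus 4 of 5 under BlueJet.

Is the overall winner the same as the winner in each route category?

Long-haul: TransGlobal 7/21 = 33.3%, BlueJet 69/163 = 42.3% → BlueJet
Medium-haul: TransGlobal 147/258 = 57.0%, BlueJet 4/5 = 80.0% → BlueJet
Overall: TransGlobal 154/279 = 55.2%, BlueJet 73/168 = 43.5% → TransGlobal
BlueJet wins each route group but TransGlobal wins overall — the comparison reverses. BlueJet's flights skew toward long-haul, which has a lower base rate.

No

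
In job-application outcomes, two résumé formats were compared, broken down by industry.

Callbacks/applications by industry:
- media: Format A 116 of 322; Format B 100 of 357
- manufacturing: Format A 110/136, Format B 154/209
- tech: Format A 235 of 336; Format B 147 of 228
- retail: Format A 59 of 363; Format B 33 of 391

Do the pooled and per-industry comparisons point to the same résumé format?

Yes

Media: Format A 116/322 = 36.0%, Format B 100/357 = 28.0% → Format A
Manufacturing: Format A 110/136 = 80.9%, Format B 154/209 = 73.7% → Format A
Tech: Format A 235/336 = 69.9%, Format B 147/228 = 64.5% → Format A
Retail: Format A 59/363 = 16.3%, Format B 33/391 = 8.4% → Format A
Overall: Format A 520/1157 = 44.9%, Format B 434/1185 = 36.6% → Format A
Format A wins overall and in every industry group — no reversal.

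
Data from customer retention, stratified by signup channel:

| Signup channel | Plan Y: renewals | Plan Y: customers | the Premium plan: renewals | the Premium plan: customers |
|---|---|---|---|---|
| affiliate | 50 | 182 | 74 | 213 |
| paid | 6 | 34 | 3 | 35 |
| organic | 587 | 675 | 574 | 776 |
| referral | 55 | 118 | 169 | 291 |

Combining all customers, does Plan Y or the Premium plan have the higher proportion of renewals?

Plan Y

Affiliate: Plan Y 50/182 = 27.5%, the Premium plan 74/213 = 34.7% → the Premium plan
Paid: Plan Y 6/34 = 17.6%, the Premium plan 3/35 = 8.6% → Plan Y
Organic: Plan Y 587/675 = 87.0%, the Premium plan 574/776 = 74.0% → Plan Y
Referral: Plan Y 55/118 = 46.6%, the Premium plan 169/291 = 58.1% → the Premium plan
Overall: Plan Y 698/1009 = 69.2%, the Premium plan 820/1315 = 62.4% → Plan Y
(Neither sweeps every signup group, but Plan Y has the higher pooled rate.)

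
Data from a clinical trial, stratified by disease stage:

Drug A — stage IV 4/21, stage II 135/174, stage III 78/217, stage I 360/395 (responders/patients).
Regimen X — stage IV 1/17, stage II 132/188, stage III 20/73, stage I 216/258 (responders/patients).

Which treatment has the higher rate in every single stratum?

Stage IV: Drug A 4/21 = 19.0%, Regimen X 1/17 = 5.9% → Drug A
Stage II: Drug A 135/174 = 77.6%, Regimen X 132/188 = 70.2% → Drug A
Stage III: Drug A 78/217 = 35.9%, Regimen X 20/73 = 27.4% → Drug A
Stage I: Drug A 360/395 = 91.1%, Regimen X 216/258 = 83.7% → Drug A
Drug A has the higher rate in all 4 groups.

Drug A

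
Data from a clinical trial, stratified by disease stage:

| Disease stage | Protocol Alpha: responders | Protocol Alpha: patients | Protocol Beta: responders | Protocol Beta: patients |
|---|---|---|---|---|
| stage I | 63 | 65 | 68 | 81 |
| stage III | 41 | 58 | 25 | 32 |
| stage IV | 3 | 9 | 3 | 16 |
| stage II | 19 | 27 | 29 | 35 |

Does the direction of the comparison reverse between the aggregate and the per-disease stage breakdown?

No

Stage I: Protocol Alpha 63/65 = 96.9%, Protocol Beta 68/81 = 84.0% → Protocol Alpha
Stage III: Protocol Alpha 41/58 = 70.7%, Protocol Beta 25/32 = 78.1% → Protocol Beta
Stage IV: Protocol Alpha 3/9 = 33.3%, Protocol Beta 3/16 = 18.8% → Protocol Alpha
Stage II: Protocol Alpha 19/27 = 70.4%, Protocol Beta 29/35 = 82.9% → Protocol Beta
Overall: Protocol Alpha 126/159 = 79.2%, Protocol Beta 125/164 = 76.2% → Protocol Alpha
Neither sweeps: Protocol Alpha wins 2 of 4 groups, Protocol Beta wins 2. Protocol Alpha wins overall but not every group — no Simpson reversal.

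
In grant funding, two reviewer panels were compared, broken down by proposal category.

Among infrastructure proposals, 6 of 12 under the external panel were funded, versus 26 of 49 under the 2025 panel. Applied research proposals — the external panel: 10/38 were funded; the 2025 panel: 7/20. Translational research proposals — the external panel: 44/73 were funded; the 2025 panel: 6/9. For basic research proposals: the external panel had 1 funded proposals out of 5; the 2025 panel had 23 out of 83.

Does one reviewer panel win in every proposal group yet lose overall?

Infrastructure: the external panel 6/12 = 50.0%, the 2025 panel 26/49 = 53.1% → the 2025 panel
Applied research: the external panel 10/38 = 26.3%, the 2025 panel 7/20 = 35.0% → the 2025 panel
Translational research: the external panel 44/73 = 60.3%, the 2025 panel 6/9 = 66.7% → the 2025 panel
Basic research: the external panel 1/5 = 20.0%, the 2025 panel 23/83 = 27.7% → the 2025 panel
Overall: the external panel 61/128 = 47.7%, the 2025 panel 62/161 = 38.5% → the external panel
The 2025 panel wins each proposal group but the external panel wins overall — the comparison reverses. The 2025 panel's proposals skew toward basic research, which has a lower base rate.

Yes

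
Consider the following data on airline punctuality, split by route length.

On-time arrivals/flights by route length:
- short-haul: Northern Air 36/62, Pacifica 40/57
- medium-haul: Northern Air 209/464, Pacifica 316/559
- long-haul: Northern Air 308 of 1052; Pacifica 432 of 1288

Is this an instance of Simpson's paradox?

No

Short-haul: Northern Air 36/62 = 58.1%, Pacifica 40/57 = 70.2% → Pacifica
Medium-haul: Northern Air 209/464 = 45.0%, Pacifica 316/559 = 56.5% → Pacifica
Long-haul: Northern Air 308/1052 = 29.3%, Pacifica 432/1288 = 33.5% → Pacifica
Overall: Northern Air 553/1578 = 35.0%, Pacifica 788/1904 = 41.4% → Pacifica
Pacifica wins overall and in every route group — no reversal.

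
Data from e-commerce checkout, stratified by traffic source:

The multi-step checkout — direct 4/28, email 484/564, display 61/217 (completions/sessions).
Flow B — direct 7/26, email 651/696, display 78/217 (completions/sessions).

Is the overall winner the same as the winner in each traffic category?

Direct: the multi-step checkout 4/28 = 14.3%, Flow B 7/26 = 26.9% → Flow B
Email: the multi-step checkout 484/564 = 85.8%, Flow B 651/696 = 93.5% → Flow B
Display: the multi-step checkout 61/217 = 28.1%, Flow B 78/217 = 35.9% → Flow B
Overall: the multi-step checkout 549/809 = 67.9%, Flow B 736/939 = 78.4% → Flow B
Flow B wins overall and in every traffic group — no reversal.

Yes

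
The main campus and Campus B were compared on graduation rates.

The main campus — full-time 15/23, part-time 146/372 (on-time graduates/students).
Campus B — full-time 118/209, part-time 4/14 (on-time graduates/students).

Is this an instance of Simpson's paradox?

Yes

Full-time: the main campus 15/23 = 65.2%, Campus B 118/209 = 56.5% → the main campus
Part-time: the main campus 146/372 = 39.2%, Campus B 4/14 = 28.6% → the main campus
Overall: the main campus 161/395 = 40.8%, Campus B 122/223 = 54.7% → Campus B
The main campus wins each enrollment group but Campus B wins overall — the comparison reverses. The main campus's students skew toward part-time, which has a lower base rate.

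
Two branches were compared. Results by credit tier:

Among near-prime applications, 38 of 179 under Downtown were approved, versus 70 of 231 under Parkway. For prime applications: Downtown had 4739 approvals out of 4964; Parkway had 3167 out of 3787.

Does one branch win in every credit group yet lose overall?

Near-prime: Downtown 38/179 = 21.2%, Parkway 70/231 = 30.3% → Parkway
Prime: Downtown 4739/4964 = 95.5%, Parkway 3167/3787 = 83.6% → Downtown
Overall: Downtown 4777/5143 = 92.9%, Parkway 3237/4018 = 80.6% → Downtown
Neither sweeps: Downtown wins 1 of 2 groups, Parkway wins 1. Downtown wins overall but not every group — no Simpson reversal.

No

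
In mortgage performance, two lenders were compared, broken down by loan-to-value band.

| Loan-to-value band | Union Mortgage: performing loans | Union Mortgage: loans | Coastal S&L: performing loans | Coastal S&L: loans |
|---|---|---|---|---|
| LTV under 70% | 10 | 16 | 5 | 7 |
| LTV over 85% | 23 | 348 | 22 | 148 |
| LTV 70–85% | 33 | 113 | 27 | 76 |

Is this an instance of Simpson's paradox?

No

LTV under 70%: Union Mortgage 10/16 = 62.5%, Coastal S&L 5/7 = 71.4% → Coastal S&L
LTV over 85%: Union Mortgage 23/348 = 6.6%, Coastal S&L 22/148 = 14.9% → Coastal S&L
LTV 70–85%: Union Mortgage 33/113 = 29.2%, Coastal S&L 27/76 = 35.5% → Coastal S&L
Overall: Union Mortgage 66/477 = 13.8%, Coastal S&L 54/231 = 23.4% → Coastal S&L
Coastal S&L wins overall and in every loan-to-value group — no reversal.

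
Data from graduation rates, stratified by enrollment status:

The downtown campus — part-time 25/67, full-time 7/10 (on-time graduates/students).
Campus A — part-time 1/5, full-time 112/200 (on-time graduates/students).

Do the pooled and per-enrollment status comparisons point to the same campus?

Part-time: the downtown campus 25/67 = 37.3%, Campus A 1/5 = 20.0% → the downtown campus
Full-time: the downtown campus 7/10 = 70.0%, Campus A 112/200 = 56.0% → the downtown campus
Overall: the downtown campus 32/77 = 41.6%, Campus A 113/205 = 55.1% → Campus A
The downtown campus wins each enrollment group but Campus A wins overall — the comparison reverses. The downtown campus's students skew toward part-time, which has a lower base rate.

No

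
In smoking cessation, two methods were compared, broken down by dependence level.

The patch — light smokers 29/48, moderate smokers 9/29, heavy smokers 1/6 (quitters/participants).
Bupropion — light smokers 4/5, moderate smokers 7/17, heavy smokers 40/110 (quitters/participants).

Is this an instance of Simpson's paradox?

Yes

Light smokers: the patch 29/48 = 60.4%, bupropion 4/5 = 80.0% → bupropion
Moderate smokers: the patch 9/29 = 31.0%, bupropion 7/17 = 41.2% → bupropion
Heavy smokers: the patch 1/6 = 16.7%, bupropion 40/110 = 36.4% → bupropion
Overall: the patch 39/83 = 47.0%, bupropion 51/132 = 38.6% → the patch
Bupropion wins each dependence group but the patch wins overall — the comparison reverses. Bupropion's participants skew toward heavy smokers, which has a lower base rate.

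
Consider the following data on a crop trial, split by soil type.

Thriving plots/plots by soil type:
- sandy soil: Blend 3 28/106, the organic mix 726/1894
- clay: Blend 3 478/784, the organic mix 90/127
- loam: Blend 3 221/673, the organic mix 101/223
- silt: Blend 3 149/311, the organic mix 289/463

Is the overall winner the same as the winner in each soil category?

Sandy soil: Blend 3 28/106 = 26.4%, the organic mix 726/1894 = 38.3% → the organic mix
Clay: Blend 3 478/784 = 61.0%, the organic mix 90/127 = 70.9% → the organic mix
Loam: Blend 3 221/673 = 32.8%, the organic mix 101/223 = 45.3% → the organic mix
Silt: Blend 3 149/311 = 47.9%, the organic mix 289/463 = 62.4% → the organic mix
Overall: Blend 3 876/1874 = 46.7%, the organic mix 1206/2707 = 44.6% → Blend 3
The organic mix wins each soil group but Blend 3 wins overall — the comparison reverses. The organic mix's plots skew toward sandy soil, which has a lower base rate.

No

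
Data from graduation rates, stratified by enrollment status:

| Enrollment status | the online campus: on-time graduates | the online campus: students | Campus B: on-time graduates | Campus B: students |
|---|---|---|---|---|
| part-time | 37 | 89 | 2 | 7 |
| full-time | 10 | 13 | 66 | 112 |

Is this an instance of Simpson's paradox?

Part-time: the online campus 37/89 = 41.6%, Campus B 2/7 = 28.6% → the online campus
Full-time: the online campus 10/13 = 76.9%, Campus B 66/112 = 58.9% → the online campus
Overall: the online campus 47/102 = 46.1%, Campus B 68/119 = 57.1% → Campus B
The online campus wins each enrollment group but Campus B wins overall — the comparison reverses. The online campus's students skew toward part-time, which has a lower base rate.

Yes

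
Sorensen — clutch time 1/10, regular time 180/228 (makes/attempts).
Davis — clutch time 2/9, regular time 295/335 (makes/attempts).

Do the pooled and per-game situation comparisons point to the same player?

Yes

Clutch time: Sorensen 1/10 = 10.0%, Davis 2/9 = 22.2% → Davis
Regular time: Sorensen 180/228 = 78.9%, Davis 295/335 = 88.1% → Davis
Overall: Sorensen 181/238 = 76.1%, Davis 297/344 = 86.3% → Davis
Davis wins overall and in every game group — no reversal.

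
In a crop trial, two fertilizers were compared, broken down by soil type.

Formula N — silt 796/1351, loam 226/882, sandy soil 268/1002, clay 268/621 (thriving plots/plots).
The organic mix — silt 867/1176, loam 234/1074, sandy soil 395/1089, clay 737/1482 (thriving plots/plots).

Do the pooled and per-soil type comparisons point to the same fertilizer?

No

Silt: Formula N 796/1351 = 58.9%, the organic mix 867/1176 = 73.7% → the organic mix
Loam: Formula N 226/882 = 25.6%, the organic mix 234/1074 = 21.8% → Formula N
Sandy soil: Formula N 268/1002 = 26.7%, the organic mix 395/1089 = 36.3% → the organic mix
Clay: Formula N 268/621 = 43.2%, the organic mix 737/1482 = 49.7% → the organic mix
Overall: Formula N 1558/3856 = 40.4%, the organic mix 2233/4821 = 46.3% → the organic mix
Neither sweeps: Formula N wins 1 of 4 groups, the organic mix wins 3. The organic mix wins overall but not every group — no Simpson reversal.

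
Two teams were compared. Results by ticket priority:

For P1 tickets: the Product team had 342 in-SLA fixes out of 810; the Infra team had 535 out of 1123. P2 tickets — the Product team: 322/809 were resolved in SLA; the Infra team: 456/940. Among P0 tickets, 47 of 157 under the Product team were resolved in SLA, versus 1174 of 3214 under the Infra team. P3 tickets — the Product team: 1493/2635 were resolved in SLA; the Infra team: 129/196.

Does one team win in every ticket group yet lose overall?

P1: the Product team 342/810 = 42.2%, the Infra team 535/1123 = 47.6% → the Infra team
P2: the Product team 322/809 = 39.8%, the Infra team 456/940 = 48.5% → the Infra team
P0: the Product team 47/157 = 29.9%, the Infra team 1174/3214 = 36.5% → the Infra team
P3: the Product team 1493/2635 = 56.7%, the Infra team 129/196 = 65.8% → the Infra team
Overall: the Product team 2204/4411 = 50.0%, the Infra team 2294/5473 = 41.9% → the Product team
The Infra team wins each ticket group but the Product team wins overall — the comparison reverses. The Infra team's tickets skew toward P0, which has a lower base rate.

Yes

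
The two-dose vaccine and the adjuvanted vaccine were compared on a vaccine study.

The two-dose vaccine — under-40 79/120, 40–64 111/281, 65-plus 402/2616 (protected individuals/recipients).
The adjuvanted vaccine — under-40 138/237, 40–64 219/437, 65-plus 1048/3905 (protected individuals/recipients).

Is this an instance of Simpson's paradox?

No

Under-40: the two-dose vaccine 79/120 = 65.8%, the adjuvanted vaccine 138/237 = 58.2% → the two-dose vaccine
40–64: the two-dose vaccine 111/281 = 39.5%, the adjuvanted vaccine 219/437 = 50.1% → the adjuvanted vaccine
65-plus: the two-dose vaccine 402/2616 = 15.4%, the adjuvanted vaccine 1048/3905 = 26.8% → the adjuvanted vaccine
Overall: the two-dose vaccine 592/3017 = 19.6%, the adjuvanted vaccine 1405/4579 = 30.7% → the adjuvanted vaccine
Neither sweeps: the two-dose vaccine wins 1 of 3 groups, the adjuvanted vaccine wins 2. The adjuvanted vaccine wins overall but not every group — no Simpson reversal.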